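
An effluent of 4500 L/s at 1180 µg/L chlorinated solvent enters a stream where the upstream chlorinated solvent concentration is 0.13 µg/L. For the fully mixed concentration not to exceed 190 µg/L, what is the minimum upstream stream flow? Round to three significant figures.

23500 L/s

Set C_mix = 190: (Q·0.1300 + 4500·1180) / (Q + 4500) = 190
→ Q = 4500·(1180 − 190)/(190 − 0.1300) = 23460 L/s.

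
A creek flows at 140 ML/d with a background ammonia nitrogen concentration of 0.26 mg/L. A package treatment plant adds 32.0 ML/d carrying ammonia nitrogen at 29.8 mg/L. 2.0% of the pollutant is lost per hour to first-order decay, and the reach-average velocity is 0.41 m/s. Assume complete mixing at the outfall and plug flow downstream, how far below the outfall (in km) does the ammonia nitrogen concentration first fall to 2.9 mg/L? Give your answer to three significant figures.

50.1 km

Conservation of mass: C = (140.0·0.2600 + 32.00·29.80) / 172.0 = 990.0/172.0 = 5.756 mg/L.
2.0%/h lost → k = −ln(1 − 0.02) = 0.02020 h⁻¹.
Set 5.756·exp(−k·t) = 2.9 → t = ln(5.756/2.9)/k = 122200 s = 33.93 h.
Distance = v·t = 0.41·122200 = 50080 m = 50.08 km.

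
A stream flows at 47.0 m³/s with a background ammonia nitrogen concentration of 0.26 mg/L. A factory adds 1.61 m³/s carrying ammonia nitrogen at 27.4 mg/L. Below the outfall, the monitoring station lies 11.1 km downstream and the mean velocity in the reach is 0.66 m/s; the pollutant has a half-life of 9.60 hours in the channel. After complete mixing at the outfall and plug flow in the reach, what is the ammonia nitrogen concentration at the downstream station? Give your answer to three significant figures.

Mixed concentration C = ΣQC/ΣQ = (47.00·0.2600 + 1.610·27.40) / 48.61 = 56.33/48.61 = 1.159 mg/L.
Travel time t = 11.1·1000 / 0.66 = 16820 s = 4.672 h.
Half-life 9.60 h → k = ln 2 / 9.60 = 0.07220 h⁻¹ = 1.733 d⁻¹.
Decay over the reach: 1.159·exp(−kt) = 1.159·0.7137 = 0.8271 mg/L.

0.827 mg/L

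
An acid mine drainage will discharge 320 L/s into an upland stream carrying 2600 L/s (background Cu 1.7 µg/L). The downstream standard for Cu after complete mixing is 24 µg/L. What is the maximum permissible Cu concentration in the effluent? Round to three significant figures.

At the limit, (Qr·Cr + Qe·Cₑ)/(Qr + Qe) = 24:
Cₑ = (2920·24 − 2600·1.700) / 320.0 = 205.2 µg/L.

205 µg/L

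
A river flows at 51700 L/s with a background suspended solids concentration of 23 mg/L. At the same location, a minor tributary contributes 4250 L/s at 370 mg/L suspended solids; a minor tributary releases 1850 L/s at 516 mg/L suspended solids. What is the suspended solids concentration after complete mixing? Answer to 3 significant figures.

Mixed concentration C = ΣQC/ΣQ = (51700·23.00 + 4250·370.0 + 1850·516.0) / 57800 = 3716000/57800 = 64.29 mg/L.

64.3 mg/L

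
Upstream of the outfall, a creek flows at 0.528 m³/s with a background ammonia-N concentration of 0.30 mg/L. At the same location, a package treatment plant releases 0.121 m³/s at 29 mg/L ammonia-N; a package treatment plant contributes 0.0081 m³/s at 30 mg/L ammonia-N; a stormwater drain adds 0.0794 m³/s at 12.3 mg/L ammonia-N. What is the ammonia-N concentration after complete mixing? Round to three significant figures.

6.64 mg/L

Conservation of mass: C = (0.5280·0.3000 + 0.1210·29.00 + 0.008100·30.00 + 0.07940·12.30) / 0.7365 = 4.887/0.7365 = 6.635 mg/L.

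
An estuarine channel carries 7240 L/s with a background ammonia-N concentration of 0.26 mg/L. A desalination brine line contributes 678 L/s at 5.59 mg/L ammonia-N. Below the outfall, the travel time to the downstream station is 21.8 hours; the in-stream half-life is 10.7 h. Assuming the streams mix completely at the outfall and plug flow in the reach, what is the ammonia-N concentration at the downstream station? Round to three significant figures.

0.175 mg/L

Mixed concentration C = ΣQC/ΣQ = (7240·0.2600 + 678.0·5.590) / 7918 = 5672/7918 = 0.7164 mg/L.
Half-life 10.7 h → k = ln 2 / 10.7 = 0.06478 h⁻¹ = 1.555 d⁻¹.
After decay, C = 0.7164 × e^(−kt) = 0.7164 × 0.2436 = 0.1745 mg/L.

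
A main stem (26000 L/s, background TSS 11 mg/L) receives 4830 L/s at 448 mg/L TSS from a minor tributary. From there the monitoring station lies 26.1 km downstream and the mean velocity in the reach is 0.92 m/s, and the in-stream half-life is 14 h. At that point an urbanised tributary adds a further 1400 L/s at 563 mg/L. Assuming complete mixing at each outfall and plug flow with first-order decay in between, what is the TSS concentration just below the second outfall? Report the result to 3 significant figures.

After mixing, C = (26000·11.00 + 4830·448.0) / 30830 = 2450000/30830 = 79.46 mg/L; combined flow 30830 L/s.
Travel time t = 26.1·1000 / 0.92 = 28370 s = 7.880 h.
Half-life 14 h → k = ln 2 / 14 = 0.04951 h⁻¹ = 1.188 d⁻¹.
First-order decay: C = 79.46·exp(−k·t) = 79.46·0.6769 = 53.79 mg/L.
Second outfall: C = (30830·53.79 + 1400·563.0)/32230 = 75.91 mg/L.

75.9 mg/L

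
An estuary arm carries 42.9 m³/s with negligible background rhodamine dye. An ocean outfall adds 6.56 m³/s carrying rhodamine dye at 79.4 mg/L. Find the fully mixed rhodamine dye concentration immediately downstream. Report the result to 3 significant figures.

10.5 mg/L

Mixed concentration C = ΣQC/ΣQ = (42.90·0 + 6.560·79.40) / 49.46 = 520.9/49.46 = 10.53 mg/L.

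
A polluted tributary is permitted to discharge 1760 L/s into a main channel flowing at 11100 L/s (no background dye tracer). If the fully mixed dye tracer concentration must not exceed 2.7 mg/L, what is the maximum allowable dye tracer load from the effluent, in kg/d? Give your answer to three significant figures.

3000 kg/d

Mass balance at the limit: 11100·0 + 1760·Cₑ = 12860·2.7 → Cₑ = 19.73 mg/L.
1760 L/s = 1.760 m³/s. Load = 1.760 m³/s × 19.73 g/m³ × 86 400 s/d = 3000 kg/d.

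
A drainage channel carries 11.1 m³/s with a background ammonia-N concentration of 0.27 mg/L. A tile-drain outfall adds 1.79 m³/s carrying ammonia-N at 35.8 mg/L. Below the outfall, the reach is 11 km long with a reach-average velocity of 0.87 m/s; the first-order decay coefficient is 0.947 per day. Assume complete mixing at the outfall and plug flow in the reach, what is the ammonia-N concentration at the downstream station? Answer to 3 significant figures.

4.53 mg/L

Conservation of mass: C = (11.10·0.2700 + 1.790·35.80) / 12.89 = 67.08/12.89 = 5.204 mg/L.
Travel time t = 11·1000 / 0.87 = 12640 s = 3.512 h.
Applying C = C₀e^(−kt): 5.204 × 0.8706 = 4.531 mg/L.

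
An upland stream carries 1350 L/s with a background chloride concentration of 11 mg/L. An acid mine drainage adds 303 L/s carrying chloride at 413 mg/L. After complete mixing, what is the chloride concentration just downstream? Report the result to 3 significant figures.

84.7 mg/L

Mass balance: C = (1350·11.00 + 303.0·413.0) / 1653 = 140000/1653 = 84.69 mg/L.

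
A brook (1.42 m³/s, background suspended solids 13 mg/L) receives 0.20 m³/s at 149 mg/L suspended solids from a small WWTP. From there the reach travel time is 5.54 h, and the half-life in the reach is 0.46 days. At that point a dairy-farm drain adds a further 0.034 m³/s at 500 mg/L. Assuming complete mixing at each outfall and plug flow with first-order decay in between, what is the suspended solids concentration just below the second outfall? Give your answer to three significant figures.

30.9 mg/L

Flow-weighted average: C = (1.420·13.00 + 0.2000·149.0) / 1.620 = 48.26/1.620 = 29.79 mg/L; combined flow 1.620 m³/s.
Half-life 0.46 d → k = ln 2 / 0.46 = 1.507 d⁻¹.
Applying C = C₀e^(−kt): 29.79 × 0.7062 = 21.04 mg/L.
At the second outfall, C = (1.620·21.04 + 0.03400·500.0) / (1.620 + 0.03400) = 30.88 mg/L.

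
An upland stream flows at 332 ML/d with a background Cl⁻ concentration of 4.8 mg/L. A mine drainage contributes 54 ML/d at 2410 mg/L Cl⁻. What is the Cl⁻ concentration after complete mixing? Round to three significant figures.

341 mg/L

Mixed concentration C = ΣQC/ΣQ = (332.0·4.800 + 54.00·2410) / 386.0 = 131700/386.0 = 341.3 mg/L.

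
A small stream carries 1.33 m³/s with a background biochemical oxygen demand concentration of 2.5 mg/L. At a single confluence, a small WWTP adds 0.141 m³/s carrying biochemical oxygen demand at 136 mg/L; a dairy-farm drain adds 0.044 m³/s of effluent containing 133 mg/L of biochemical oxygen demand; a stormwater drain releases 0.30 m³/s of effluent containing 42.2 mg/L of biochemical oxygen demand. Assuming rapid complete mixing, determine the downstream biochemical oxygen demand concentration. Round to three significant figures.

After mixing, C = (1.330·2.500 + 0.1410·136.0 + 0.04400·133.0 + 0.3000·42.20) / 1.815 = 41.01/1.815 = 22.60 mg/L.

22.6 mg/L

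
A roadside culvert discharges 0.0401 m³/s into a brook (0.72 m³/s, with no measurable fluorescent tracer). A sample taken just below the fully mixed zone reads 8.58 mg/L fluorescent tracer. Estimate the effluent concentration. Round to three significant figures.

Mass balance: 0.7200·0 + 0.04010·Cₑ = 0.7601·8.580
→ Cₑ = (0.7601·8.580 − 0.7200·0) / 0.04010 = 162.6 mg/L.

163 mg/L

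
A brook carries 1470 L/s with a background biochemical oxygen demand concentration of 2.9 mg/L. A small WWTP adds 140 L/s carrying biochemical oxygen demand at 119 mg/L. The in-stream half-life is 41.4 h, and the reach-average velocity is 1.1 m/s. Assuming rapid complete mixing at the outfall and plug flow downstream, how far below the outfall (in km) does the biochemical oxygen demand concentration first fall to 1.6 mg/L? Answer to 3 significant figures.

Flow-weighted average: C = (1470·2.900 + 140.0·119.0) / 1610 = 20920/1610 = 13.00 mg/L.
Half-life 41.4 h → k = ln 2 / 41.4 = 0.01674 h⁻¹ = 0.4018 d⁻¹.
Set 13.00·exp(−k·t) = 1.6 → t = ln(13.00/1.6)/k = 450400 s = 125.1 h.
Distance = v·t = 1.1·450400 = 495400 m = 495.4 km.

495 km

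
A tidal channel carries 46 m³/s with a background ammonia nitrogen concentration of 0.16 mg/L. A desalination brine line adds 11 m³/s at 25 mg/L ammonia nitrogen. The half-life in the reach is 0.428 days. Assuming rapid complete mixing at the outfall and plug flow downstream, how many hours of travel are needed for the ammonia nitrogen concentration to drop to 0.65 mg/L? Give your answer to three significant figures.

Mixed concentration C = ΣQC/ΣQ = (46.00·0.1600 + 11.00·25.00) / 57.00 = 282.4/57.00 = 4.954 mg/L.
Half-life 0.428 d → k = ln 2 / 0.428 = 1.620 d⁻¹.
4.954·exp(−k·t) = 0.65 → t = ln(4.954/0.65)/k = 108300 s = 30.10 h.

30.1 h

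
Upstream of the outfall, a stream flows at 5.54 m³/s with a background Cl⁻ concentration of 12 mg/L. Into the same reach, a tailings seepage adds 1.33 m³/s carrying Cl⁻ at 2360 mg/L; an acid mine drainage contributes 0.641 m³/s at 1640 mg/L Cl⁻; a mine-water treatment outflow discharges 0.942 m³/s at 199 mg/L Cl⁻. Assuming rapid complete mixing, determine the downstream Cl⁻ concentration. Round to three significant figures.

526 mg/L

Flow-weighted average: C = (5.540·12.00 + 1.330·2360 + 0.6410·1640 + 0.9420·199.0) / 8.453 = 4444/8.453 = 525.7 mg/L.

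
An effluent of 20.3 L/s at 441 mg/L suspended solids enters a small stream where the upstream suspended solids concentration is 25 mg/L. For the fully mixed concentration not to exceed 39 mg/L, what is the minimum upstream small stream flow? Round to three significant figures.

Set C_mix = 39: (Q·25.00 + 20.30·441.0) / (Q + 20.30) = 39
→ Q = 20.30·(441.0 − 39)/(39 − 25.00) = 582.9 L/s.

583 L/s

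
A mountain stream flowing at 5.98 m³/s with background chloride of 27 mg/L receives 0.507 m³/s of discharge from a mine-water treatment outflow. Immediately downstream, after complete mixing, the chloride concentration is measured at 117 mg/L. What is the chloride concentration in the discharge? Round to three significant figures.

Mass balance: 5.980·27.00 + 0.5070·Cₑ = 6.487·117.0
→ Cₑ = (6.487·117.0 − 5.980·27.00) / 0.5070 = 1179 mg/L.

1180 mg/L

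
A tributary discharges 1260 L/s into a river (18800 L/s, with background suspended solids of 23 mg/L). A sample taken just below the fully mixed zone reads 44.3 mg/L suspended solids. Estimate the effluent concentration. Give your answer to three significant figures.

362 mg/L

Mass balance: 18800·23.00 + 1260·Cₑ = 20060·44.30
→ Cₑ = (20060·44.30 − 18800·23.00) / 1260 = 362.1 mg/L.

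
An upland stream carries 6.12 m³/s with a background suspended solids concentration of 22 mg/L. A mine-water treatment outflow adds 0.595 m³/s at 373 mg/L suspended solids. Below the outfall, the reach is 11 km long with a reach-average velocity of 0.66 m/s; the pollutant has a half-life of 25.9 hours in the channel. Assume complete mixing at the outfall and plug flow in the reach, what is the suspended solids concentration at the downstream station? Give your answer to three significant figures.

46.9 mg/L

Conservation of mass: C = (6.120·22.00 + 0.5950·373.0) / 6.715 = 356.6/6.715 = 53.10 mg/L.
Travel time t = 11·1000 / 0.66 = 16670 s = 4.630 h.
Half-life 25.9 h → k = ln 2 / 25.9 = 0.02676 h⁻¹ = 0.6423 d⁻¹.
After decay, C = 53.10 × e^(−kt) = 53.10 × 0.8835 = 46.91 mg/L.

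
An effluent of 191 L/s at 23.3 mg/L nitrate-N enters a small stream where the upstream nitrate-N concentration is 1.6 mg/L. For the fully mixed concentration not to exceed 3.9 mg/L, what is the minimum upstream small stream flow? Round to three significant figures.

1610 L/s

Set C_mix = 3.9: (Q·1.600 + 191.0·23.30) / (Q + 191.0) = 3.9
→ Q = 191.0·(23.30 − 3.9)/(3.9 − 1.600) = 1611 L/s.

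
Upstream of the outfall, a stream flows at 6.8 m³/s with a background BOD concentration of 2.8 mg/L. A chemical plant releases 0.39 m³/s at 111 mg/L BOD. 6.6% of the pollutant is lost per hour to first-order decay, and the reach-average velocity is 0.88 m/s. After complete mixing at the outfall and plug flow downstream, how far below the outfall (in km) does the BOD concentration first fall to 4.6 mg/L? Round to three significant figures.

29.4 km

Conservation of mass: C = (6.800·2.800 + 0.3900·111.0) / 7.190 = 62.33/7.190 = 8.669 mg/L.
6.6%/h lost → k = −ln(1 − 0.066) = 0.06828 h⁻¹.
Set 8.669·exp(−k·t) = 4.6 → t = ln(8.669/4.6)/k = 33410 s = 9.281 h.
Distance = v·t = 0.88·33410 = 29400 m = 29.40 km.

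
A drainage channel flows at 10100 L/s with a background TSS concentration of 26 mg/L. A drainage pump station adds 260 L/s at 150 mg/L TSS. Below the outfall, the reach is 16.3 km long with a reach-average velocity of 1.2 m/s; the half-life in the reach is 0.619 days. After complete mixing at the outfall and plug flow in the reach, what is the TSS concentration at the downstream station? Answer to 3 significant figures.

24.4 mg/L

After mixing, C = (10100·26.00 + 260.0·150.0) / 10360 = 301600/10360 = 29.11 mg/L.
Travel time t = 16.3·1000 / 1.2 = 13580 s = 3.773 h.
Half-life 0.619 d → k = ln 2 / 0.619 = 1.120 d⁻¹.
First-order decay: C = 29.11·exp(−k·t) = 29.11·0.8386 = 24.41 mg/L.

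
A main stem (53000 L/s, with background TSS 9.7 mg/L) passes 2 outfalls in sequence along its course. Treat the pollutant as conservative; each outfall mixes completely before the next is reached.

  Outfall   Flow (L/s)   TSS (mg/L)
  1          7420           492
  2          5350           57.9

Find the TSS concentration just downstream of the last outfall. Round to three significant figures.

Below outfall 1: Q → 60420 L/s, C = (53000·9.700 + 7420·492.0)/60420 = 68.93 mg/L.
Below outfall 2: Q → 65770 L/s, C = (60420·68.93 + 5350·57.90)/65770 = 68.03 mg/L.

68.0 mg/L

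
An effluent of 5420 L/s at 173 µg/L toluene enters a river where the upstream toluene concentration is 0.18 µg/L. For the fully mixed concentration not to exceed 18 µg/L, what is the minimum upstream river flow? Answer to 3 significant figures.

47100 L/s

Set C_mix = 18: (Q·0.1800 + 5420·173.0) / (Q + 5420) = 18
→ Q = 5420·(173.0 − 18)/(18 − 0.1800) = 47140 L/s.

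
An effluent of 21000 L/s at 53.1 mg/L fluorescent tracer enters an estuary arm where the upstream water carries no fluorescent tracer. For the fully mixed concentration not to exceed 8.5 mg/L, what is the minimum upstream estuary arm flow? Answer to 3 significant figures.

Set C_mix = 8.5: (Q·0 + 21000·53.10) / (Q + 21000) = 8.5
→ Q = 21000·(53.10 − 8.5)/(8.5 − 0) = 110200 L/s.

110000 L/s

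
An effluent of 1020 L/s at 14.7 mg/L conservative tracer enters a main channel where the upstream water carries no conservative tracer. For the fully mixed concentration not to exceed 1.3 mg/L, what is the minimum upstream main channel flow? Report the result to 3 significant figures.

10500 L/s

Set C_mix = 1.3: (Q·0 + 1020·14.70) / (Q + 1020) = 1.3
→ Q = 1020·(14.70 − 1.3)/(1.3 − 0) = 10510 L/s.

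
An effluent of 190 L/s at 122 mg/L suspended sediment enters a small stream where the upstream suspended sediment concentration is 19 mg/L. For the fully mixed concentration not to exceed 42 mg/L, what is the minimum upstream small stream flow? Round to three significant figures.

Set C_mix = 42: (Q·19.00 + 190.0·122.0) / (Q + 190.0) = 42
→ Q = 190.0·(122.0 − 42)/(42 − 19.00) = 660.9 L/s.

661 L/s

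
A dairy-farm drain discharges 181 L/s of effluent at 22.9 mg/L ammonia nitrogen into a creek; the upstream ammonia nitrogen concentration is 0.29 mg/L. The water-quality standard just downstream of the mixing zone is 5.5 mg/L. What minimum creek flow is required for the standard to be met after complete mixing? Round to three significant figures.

Set C_mix = 5.5: (Q·0.2900 + 181.0·22.90) / (Q + 181.0) = 5.5
→ Q = 181.0·(22.90 − 5.5)/(5.5 − 0.2900) = 604.5 L/s.

604 L/s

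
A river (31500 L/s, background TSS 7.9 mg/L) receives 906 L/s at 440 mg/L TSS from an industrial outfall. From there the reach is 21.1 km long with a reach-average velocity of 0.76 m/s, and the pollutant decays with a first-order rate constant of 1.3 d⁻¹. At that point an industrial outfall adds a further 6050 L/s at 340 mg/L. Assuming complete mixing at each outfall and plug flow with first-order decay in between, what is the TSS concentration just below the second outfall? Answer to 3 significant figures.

Mixed concentration C = ΣQC/ΣQ = (31500·7.900 + 906.0·440.0) / 32410 = 647500/32410 = 19.98 mg/L; combined flow 32410 L/s.
Travel time t = 21.1·1000 / 0.76 = 27760 s = 7.712 h.
Decay over the reach: 19.98·exp(−kt) = 19.98·0.6585 = 13.16 mg/L.
Second outfall: C = (32410·13.16 + 6050·340.0)/38460 = 64.58 mg/L.

64.6 mg/L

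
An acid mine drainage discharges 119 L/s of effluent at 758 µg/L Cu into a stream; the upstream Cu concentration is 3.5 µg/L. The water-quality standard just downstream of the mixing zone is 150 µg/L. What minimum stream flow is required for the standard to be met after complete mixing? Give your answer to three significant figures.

494 L/s

Set C_mix = 150: (Q·3.500 + 119.0·758.0) / (Q + 119.0) = 150
→ Q = 119.0·(758.0 − 150)/(150 − 3.500) = 493.9 L/s.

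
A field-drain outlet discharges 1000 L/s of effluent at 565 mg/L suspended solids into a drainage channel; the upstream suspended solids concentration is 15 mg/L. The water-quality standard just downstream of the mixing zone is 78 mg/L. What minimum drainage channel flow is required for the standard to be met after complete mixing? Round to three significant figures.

7730 L/s

Set C_mix = 78: (Q·15.00 + 1000·565.0) / (Q + 1000) = 78
→ Q = 1000·(565.0 − 78)/(78 − 15.00) = 7730 L/s.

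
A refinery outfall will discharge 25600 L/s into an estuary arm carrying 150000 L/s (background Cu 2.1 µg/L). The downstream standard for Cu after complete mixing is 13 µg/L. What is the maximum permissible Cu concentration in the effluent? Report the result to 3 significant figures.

76.9 µg/L

At the limit, (Qr·Cr + Qe·Cₑ)/(Qr + Qe) = 13:
Cₑ = (175600·13 − 150000·2.100) / 25600 = 76.87 µg/L.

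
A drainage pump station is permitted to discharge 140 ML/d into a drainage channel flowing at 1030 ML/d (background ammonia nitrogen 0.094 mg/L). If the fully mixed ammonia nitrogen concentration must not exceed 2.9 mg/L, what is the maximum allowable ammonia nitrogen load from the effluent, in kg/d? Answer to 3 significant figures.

3300 kg/d

Mass balance at the limit: 1030·0.09400 + 140.0·Cₑ = 1170·2.9 → Cₑ = 23.54 mg/L.
140.0 ML/d = 1.620 m³/s. Load = 1.620 m³/s × 23.54 g/m³ × 86 400 s/d = 3296 kg/d.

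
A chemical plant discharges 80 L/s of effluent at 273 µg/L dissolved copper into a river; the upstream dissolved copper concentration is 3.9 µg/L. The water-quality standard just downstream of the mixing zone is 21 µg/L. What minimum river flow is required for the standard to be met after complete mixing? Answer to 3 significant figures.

1180 L/s

Set C_mix = 21: (Q·3.900 + 80.00·273.0) / (Q + 80.00) = 21
→ Q = 80.00·(273.0 − 21)/(21 − 3.900) = 1179 L/s.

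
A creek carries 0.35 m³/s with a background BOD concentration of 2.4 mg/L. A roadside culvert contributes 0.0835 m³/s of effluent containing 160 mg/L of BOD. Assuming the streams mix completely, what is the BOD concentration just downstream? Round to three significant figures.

After mixing, C = (0.3500·2.400 + 0.08350·160.0) / 0.4335 = 14.20/0.4335 = 32.76 mg/L.

32.8 mg/L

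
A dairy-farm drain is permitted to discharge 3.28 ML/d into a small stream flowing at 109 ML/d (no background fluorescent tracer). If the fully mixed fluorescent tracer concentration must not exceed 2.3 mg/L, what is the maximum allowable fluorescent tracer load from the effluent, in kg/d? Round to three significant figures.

258 kg/d

Mass balance at the limit: 109.0·0 + 3.280·Cₑ = 112.3·2.3 → Cₑ = 78.73 mg/L.
3.280 ML/d = 0.03796 m³/s. Load = 0.03796 m³/s × 78.73 g/m³ × 86 400 s/d = 258.2 kg/d.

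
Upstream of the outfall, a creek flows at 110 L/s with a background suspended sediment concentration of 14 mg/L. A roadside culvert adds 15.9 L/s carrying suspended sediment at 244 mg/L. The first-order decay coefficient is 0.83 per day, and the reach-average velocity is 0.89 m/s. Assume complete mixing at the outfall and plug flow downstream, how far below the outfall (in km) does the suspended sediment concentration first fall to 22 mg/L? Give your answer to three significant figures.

62.2 km

Flow-weighted average: C = (110.0·14.00 + 15.90·244.0) / 125.9 = 5420/125.9 = 43.05 mg/L.
Set 43.05·exp(−k·t) = 22 → t = ln(43.05/22)/k = 69870 s = 19.41 h.
Distance = v·t = 0.89·69870 = 62190 m = 62.19 km.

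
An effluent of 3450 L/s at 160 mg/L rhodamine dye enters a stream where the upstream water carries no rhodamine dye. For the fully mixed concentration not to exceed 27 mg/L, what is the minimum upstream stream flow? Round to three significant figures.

Set C_mix = 27: (Q·0 + 3450·160.0) / (Q + 3450) = 27
→ Q = 3450·(160.0 − 27)/(27 − 0) = 16990 L/s.

17000 L/s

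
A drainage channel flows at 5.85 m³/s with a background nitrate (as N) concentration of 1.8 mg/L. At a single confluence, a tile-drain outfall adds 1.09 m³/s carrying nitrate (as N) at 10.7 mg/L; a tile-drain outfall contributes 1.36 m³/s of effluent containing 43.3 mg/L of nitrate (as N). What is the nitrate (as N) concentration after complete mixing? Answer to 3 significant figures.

After mixing, C = (5.850·1.800 + 1.090·10.70 + 1.360·43.30) / 8.300 = 81.08/8.300 = 9.769 mg/L.

9.77 mg/L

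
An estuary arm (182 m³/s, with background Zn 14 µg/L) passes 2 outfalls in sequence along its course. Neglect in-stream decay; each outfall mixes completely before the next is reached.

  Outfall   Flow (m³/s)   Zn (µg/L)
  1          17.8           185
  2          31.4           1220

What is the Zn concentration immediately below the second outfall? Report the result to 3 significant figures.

191 µg/L

After outfall 1: Q = 182.0 + 17.80 = 199.8 m³/s; C = (182.0·14.00 + 17.80·185.0)/199.8 = 29.23 µg/L.
After outfall 2: Q = 199.8 + 31.40 = 231.2 m³/s; C = (199.8·29.23 + 31.40·1220)/231.2 = 191.0 µg/L.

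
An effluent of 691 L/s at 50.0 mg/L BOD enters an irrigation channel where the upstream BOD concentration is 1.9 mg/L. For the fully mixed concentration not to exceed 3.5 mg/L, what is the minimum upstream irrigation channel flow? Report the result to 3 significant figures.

20100 L/s

Set C_mix = 3.5: (Q·1.900 + 691.0·50.00) / (Q + 691.0) = 3.5
→ Q = 691.0·(50.00 − 3.5)/(3.5 − 1.900) = 20080 L/s.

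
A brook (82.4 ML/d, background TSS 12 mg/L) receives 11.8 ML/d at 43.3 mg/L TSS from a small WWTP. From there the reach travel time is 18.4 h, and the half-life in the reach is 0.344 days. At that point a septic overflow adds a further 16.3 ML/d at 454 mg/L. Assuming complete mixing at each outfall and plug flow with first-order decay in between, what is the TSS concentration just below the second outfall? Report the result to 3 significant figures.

After mixing, C = (82.40·12.00 + 11.80·43.30) / 94.20 = 1500/94.20 = 15.92 mg/L; combined flow 94.20 ML/d.
Half-life 0.344 d → k = ln 2 / 0.344 = 2.015 d⁻¹.
Applying C = C₀e^(−kt): 15.92 × 0.2134 = 3.397 mg/L.
Second outfall: C = (94.20·3.397 + 16.30·454.0)/110.5 = 69.87 mg/L.

69.9 mg/L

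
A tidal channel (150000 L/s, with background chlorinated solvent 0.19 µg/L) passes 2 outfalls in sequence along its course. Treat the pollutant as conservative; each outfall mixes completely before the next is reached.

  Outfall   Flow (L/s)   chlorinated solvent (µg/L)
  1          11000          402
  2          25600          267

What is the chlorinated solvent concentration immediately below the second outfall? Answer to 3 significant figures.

Outfall 1: combined Q = 161000 L/s; C = (150000·0.1900 + 11000·402.0)/161000 = 27.64 µg/L.
Outfall 2: combined Q = 186600 L/s; C = (161000·27.64 + 25600·267.0)/186600 = 60.48 µg/L.

60.5 µg/L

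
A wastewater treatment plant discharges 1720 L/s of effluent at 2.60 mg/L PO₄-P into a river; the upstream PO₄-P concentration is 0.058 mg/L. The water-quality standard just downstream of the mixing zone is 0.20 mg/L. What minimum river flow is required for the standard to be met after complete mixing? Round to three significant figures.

29100 L/s

Set C_mix = 0.20: (Q·0.05800 + 1720·2.600) / (Q + 1720) = 0.20
→ Q = 1720·(2.600 − 0.20)/(0.20 − 0.05800) = 29070 L/s.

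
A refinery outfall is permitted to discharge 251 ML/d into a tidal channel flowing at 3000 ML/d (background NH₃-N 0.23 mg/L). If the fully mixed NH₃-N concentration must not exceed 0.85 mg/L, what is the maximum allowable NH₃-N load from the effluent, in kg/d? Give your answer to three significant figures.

Mass balance at the limit: 3000·0.2300 + 251.0·Cₑ = 3251·0.85 → Cₑ = 8.260 mg/L.
251.0 ML/d = 2.905 m³/s. Load = 2.905 m³/s × 8.260 g/m³ × 86 400 s/d = 2073 kg/d.

2070 kg/d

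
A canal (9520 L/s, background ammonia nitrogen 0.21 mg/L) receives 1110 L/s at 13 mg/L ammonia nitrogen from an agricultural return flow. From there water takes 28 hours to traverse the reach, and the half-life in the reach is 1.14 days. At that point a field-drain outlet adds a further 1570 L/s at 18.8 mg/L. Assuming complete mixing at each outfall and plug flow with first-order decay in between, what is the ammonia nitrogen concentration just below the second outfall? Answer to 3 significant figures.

3.08 mg/L

Mixed concentration C = ΣQC/ΣQ = (9520·0.2100 + 1110·13.00) / 10630 = 16430/10630 = 1.546 mg/L; combined flow 10630 L/s.
Half-life 1.14 d → k = ln 2 / 1.14 = 0.6080 d⁻¹.
After decay, C = 1.546 × e^(−kt) = 1.546 × 0.4920 = 0.7603 mg/L.
At the second outfall, C = (10630·0.7603 + 1570·18.80) / (10630 + 1570) = 3.082 mg/L.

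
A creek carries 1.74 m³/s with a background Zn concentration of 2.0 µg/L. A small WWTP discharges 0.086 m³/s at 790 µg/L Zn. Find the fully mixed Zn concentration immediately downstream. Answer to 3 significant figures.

39.1 µg/L

Conservation of mass: C = (1.740·2.000 + 0.08600·790.0) / 1.826 = 71.42/1.826 = 39.11 µg/L.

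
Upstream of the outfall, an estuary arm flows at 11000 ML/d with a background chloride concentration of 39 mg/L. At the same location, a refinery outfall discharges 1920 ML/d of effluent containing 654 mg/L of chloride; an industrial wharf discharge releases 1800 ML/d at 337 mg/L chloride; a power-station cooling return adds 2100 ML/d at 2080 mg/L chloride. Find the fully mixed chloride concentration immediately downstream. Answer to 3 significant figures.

Mixed concentration C = ΣQC/ΣQ = (11000·39.00 + 1920·654.0 + 1800·337.0 + 2100·2080) / 16820 = 6659000/16820 = 395.9 mg/L.

396 mg/L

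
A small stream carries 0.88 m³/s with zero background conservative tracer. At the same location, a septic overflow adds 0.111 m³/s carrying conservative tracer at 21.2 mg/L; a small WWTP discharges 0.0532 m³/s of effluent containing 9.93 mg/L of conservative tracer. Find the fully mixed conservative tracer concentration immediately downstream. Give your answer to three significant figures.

2.76 mg/L

Mass balance: C = (0.8800·0 + 0.1110·21.20 + 0.05320·9.930) / 1.044 = 2.881/1.044 = 2.760 mg/L.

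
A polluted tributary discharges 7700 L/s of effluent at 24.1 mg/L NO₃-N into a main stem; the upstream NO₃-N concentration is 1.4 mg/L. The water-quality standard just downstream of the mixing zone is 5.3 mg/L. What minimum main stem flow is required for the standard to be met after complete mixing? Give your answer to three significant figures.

Set C_mix = 5.3: (Q·1.400 + 7700·24.10) / (Q + 7700) = 5.3
→ Q = 7700·(24.10 − 5.3)/(5.3 − 1.400) = 37120 L/s.

37100 L/s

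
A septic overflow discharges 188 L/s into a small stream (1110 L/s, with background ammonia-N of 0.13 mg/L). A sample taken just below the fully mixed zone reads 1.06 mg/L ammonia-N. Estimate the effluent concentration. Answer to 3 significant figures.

Mass balance: 1110·0.1300 + 188.0·Cₑ = 1298·1.060
→ Cₑ = (1298·1.060 − 1110·0.1300) / 188.0 = 6.551 mg/L.

6.55 mg/L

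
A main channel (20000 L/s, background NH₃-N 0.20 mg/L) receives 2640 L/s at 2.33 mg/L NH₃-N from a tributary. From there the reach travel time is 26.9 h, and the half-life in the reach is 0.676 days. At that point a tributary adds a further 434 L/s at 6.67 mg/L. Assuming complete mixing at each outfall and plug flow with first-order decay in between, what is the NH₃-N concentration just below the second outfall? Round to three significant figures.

Flow-weighted average: C = (20000·0.2000 + 2640·2.330) / 22640 = 10150/22640 = 0.4484 mg/L; combined flow 22640 L/s.
Half-life 0.676 d → k = ln 2 / 0.676 = 1.025 d⁻¹.
After decay, C = 0.4484 × e^(−kt) = 0.4484 × 0.3169 = 0.1421 mg/L.
At the second outfall, C = (22640·0.1421 + 434.0·6.670) / (22640 + 434.0) = 0.2649 mg/L.

0.265 mg/L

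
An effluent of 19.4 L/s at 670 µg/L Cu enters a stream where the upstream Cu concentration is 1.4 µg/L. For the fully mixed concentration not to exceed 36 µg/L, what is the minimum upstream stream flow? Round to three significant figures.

Set C_mix = 36: (Q·1.400 + 19.40·670.0) / (Q + 19.40) = 36
→ Q = 19.40·(670.0 − 36)/(36 − 1.400) = 355.5 L/s.

355 L/s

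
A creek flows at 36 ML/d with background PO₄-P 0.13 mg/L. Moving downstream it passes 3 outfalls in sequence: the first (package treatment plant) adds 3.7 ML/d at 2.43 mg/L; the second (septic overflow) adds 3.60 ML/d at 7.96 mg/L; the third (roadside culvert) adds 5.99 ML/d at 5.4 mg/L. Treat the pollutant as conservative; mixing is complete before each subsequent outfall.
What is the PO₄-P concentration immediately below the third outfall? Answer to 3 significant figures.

1.51 mg/L

Below outfall 1: Q → 39.70 ML/d, C = (36.00·0.1300 + 3.700·2.430)/39.70 = 0.3444 mg/L.
Below outfall 2: Q → 43.30 ML/d, C = (39.70·0.3444 + 3.600·7.960)/43.30 = 0.9775 mg/L.
Below outfall 3: Q → 49.29 ML/d, C = (43.30·0.9775 + 5.990·5.400)/49.29 = 1.515 mg/L.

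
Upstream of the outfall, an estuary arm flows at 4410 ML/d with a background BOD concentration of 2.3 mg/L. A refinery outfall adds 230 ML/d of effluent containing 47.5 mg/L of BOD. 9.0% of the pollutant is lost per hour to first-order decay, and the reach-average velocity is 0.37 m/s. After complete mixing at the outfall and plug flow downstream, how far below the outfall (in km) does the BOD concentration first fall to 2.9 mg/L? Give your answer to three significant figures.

Conservation of mass: C = (4410·2.300 + 230.0·47.50) / 4640 = 21070/4640 = 4.541 mg/L.
9.0%/h lost → k = −ln(1 − 0.09) = 0.09431 h⁻¹.
Set 4.541·exp(−k·t) = 2.9 → t = ln(4.541/2.9)/k = 17110 s = 4.754 h.
Distance = v·t = 0.37·17110 = 6332 m = 6.332 km.

6.33 km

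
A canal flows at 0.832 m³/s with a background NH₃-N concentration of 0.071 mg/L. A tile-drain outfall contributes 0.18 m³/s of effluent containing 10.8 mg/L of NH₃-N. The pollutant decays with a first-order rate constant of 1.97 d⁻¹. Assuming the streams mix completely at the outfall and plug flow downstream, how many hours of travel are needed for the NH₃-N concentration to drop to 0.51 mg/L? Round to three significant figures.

Mixed concentration C = ΣQC/ΣQ = (0.8320·0.07100 + 0.1800·10.80) / 1.012 = 2.003/1.012 = 1.979 mg/L.
1.979·exp(−k·t) = 0.51 → t = ln(1.979/0.51)/k = 59480 s = 16.52 h.

16.5 h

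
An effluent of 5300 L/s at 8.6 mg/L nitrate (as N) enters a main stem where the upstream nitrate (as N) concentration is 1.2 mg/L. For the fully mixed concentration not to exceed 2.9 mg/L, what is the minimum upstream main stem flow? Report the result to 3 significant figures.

Set C_mix = 2.9: (Q·1.200 + 5300·8.600) / (Q + 5300) = 2.9
→ Q = 5300·(8.600 − 2.9)/(2.9 − 1.200) = 17770 L/s.

17800 L/s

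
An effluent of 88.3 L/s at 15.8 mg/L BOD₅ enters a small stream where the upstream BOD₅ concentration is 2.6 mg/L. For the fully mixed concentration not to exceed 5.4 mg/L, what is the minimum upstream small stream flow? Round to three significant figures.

Set C_mix = 5.4: (Q·2.600 + 88.30·15.80) / (Q + 88.30) = 5.4
→ Q = 88.30·(15.80 − 5.4)/(5.4 − 2.600) = 328.0 L/s.

328 L/s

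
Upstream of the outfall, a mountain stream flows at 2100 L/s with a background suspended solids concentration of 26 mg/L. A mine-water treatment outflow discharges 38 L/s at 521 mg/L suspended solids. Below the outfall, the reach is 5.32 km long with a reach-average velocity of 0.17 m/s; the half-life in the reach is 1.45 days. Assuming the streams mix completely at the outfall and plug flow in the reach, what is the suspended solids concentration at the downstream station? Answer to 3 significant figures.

After mixing, C = (2100·26.00 + 38.00·521.0) / 2138 = 74400/2138 = 34.80 mg/L.
Travel time t = 5.32·1000 / 0.17 = 31290 s = 8.693 h.
Half-life 1.45 d → k = ln 2 / 1.45 = 0.4780 d⁻¹.
Decay over the reach: 34.80·exp(−kt) = 34.80·0.8410 = 29.27 mg/L.

29.3 mg/L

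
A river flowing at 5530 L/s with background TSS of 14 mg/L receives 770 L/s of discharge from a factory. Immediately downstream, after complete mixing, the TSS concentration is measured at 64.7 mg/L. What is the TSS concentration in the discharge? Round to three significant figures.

Mass balance: 5530·14.00 + 770.0·Cₑ = 6300·64.70
→ Cₑ = (6300·64.70 − 5530·14.00) / 770.0 = 428.8 mg/L.

429 mg/L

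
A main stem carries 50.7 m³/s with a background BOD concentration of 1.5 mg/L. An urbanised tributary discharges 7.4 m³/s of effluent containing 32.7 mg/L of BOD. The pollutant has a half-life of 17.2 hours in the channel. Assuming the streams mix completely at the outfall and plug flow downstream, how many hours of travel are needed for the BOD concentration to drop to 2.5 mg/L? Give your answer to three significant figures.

After mixing, C = (50.70·1.500 + 7.400·32.70) / 58.10 = 318.0/58.10 = 5.474 mg/L.
Half-life 17.2 h → k = ln 2 / 17.2 = 0.04030 h⁻¹ = 0.9672 d⁻¹.
5.474·exp(−k·t) = 2.5 → t = ln(5.474/2.5)/k = 70010 s = 19.45 h.

19.4 h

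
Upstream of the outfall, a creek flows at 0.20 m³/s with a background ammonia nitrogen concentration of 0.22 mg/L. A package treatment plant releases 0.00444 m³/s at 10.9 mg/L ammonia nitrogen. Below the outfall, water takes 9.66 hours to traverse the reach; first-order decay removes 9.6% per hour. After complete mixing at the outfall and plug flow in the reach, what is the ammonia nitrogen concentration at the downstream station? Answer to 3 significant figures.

0.170 mg/L

After mixing, C = (0.2000·0.2200 + 0.004440·10.90) / 0.2044 = 0.09240/0.2044 = 0.4519 mg/L.
9.6%/h lost → k = −ln(1 − 0.096) = 0.1009 h⁻¹.
Applying C = C₀e^(−kt): 0.4519 × 0.3772 = 0.1705 mg/L.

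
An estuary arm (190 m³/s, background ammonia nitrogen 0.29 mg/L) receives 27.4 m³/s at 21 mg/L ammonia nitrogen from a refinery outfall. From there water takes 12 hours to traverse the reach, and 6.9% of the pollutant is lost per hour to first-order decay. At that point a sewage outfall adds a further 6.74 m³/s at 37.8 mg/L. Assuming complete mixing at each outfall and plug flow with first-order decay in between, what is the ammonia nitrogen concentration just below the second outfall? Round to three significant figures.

Flow-weighted average: C = (190.0·0.2900 + 27.40·21.00) / 217.4 = 630.5/217.4 = 2.900 mg/L; combined flow 217.4 m³/s.
6.9%/h lost → k = −ln(1 − 0.069) = 0.07150 h⁻¹.
Decay over the reach: 2.900·exp(−kt) = 2.900·0.4240 = 1.230 mg/L.
Second outfall: C = (217.4·1.230 + 6.740·37.80)/224.1 = 2.329 mg/L.

2.33 mg/L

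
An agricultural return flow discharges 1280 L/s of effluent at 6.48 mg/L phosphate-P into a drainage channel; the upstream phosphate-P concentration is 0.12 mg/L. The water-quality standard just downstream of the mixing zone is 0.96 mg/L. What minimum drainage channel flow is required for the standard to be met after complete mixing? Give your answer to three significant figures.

8410 L/s

Set C_mix = 0.96: (Q·0.1200 + 1280·6.480) / (Q + 1280) = 0.96
→ Q = 1280·(6.480 − 0.96)/(0.96 − 0.1200) = 8411 L/s.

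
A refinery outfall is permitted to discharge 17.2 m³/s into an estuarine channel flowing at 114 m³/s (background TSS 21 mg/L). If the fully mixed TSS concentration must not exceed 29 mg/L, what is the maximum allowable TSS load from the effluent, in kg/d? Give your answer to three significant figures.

Mass balance at the limit: 114.0·21.00 + 17.20·Cₑ = 131.2·29 → Cₑ = 82.02 mg/L.
Load = 17.20 m³/s × 82.02 g/m³ × 86 400 s/d = 121900 kg/d.

122000 kg/d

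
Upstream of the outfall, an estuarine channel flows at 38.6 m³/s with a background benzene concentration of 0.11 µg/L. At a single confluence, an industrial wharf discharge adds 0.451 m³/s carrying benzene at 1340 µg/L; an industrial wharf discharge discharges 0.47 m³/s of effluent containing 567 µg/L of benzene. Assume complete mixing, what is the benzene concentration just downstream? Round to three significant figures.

Mass balance: C = (38.60·0.1100 + 0.4510·1340 + 0.4700·567.0) / 39.52 = 875.1/39.52 = 22.14 µg/L.

22.1 µg/L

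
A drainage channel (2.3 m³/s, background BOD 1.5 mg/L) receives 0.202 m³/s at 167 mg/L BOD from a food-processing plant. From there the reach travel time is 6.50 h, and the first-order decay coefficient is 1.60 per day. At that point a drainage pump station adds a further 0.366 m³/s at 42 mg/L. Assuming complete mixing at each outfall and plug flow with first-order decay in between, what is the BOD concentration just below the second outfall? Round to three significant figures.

13.8 mg/L

Mass balance: C = (2.300·1.500 + 0.2020·167.0) / 2.502 = 37.18/2.502 = 14.86 mg/L; combined flow 2.502 m³/s.
Applying C = C₀e^(−kt): 14.86 × 0.6483 = 9.636 mg/L.
At the second outfall, C = (2.502·9.636 + 0.3660·42.00) / (2.502 + 0.3660) = 13.77 mg/L.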